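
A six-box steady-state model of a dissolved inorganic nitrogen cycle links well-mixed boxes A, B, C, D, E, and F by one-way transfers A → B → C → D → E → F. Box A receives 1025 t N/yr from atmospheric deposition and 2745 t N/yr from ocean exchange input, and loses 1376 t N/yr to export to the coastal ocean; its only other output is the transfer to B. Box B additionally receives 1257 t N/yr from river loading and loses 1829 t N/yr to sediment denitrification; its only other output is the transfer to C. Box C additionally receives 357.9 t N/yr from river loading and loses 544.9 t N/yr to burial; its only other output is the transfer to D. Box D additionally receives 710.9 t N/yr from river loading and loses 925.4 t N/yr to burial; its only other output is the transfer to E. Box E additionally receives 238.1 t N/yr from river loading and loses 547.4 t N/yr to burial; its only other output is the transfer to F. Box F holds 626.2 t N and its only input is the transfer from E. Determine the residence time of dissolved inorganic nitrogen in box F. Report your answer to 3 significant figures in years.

Box A: F(A→B) = (1025 + 2745) − 1376 = 2394.0 t N/yr.
Box B: F(B→C) = (2394.0 + 1257) − 1829 = 1822.0 t N/yr.
Box C: F(C→D) = (1822.0 + 357.9) − 544.9 = 1635.0 t N/yr.
Box D: F(D→E) = (1635.0 + 710.9) − 925.4 = 1420.5 t N/yr.
Box E: F(E→F) = (1420.5 + 238.1) − 547.4 = 1111.2 t N/yr.
Box F throughput = its input = 1111.2 t N/yr; τ = 626.2 / 1111.2 = 0.5635 yr.

0.564 yr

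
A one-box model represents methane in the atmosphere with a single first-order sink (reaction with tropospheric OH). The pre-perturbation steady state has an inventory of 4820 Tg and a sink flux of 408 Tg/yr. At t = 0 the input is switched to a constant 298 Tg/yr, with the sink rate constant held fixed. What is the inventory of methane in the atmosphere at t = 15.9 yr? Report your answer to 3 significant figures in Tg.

Residence time τ = M₀/F₀ = 11.81 yr. The eventual steady state is M_∞ = M₀·(F₁/F₀) = 4820 × 298/408 = 3520.5 Tg.
The anomaly ΔM(t) = M(t) − M_∞ decays as ΔM₀·e^(−t/τ) with ΔM₀ = 4820 − 3520.5 = 1300 Tg.
At t = 15.9 yr, e^(−t/τ) = e^(−1.346) = 0.2603, so ΔM = 338.3 Tg and M = 3520.5 + 338.3 = 3858.8 Tg.

3860 Tg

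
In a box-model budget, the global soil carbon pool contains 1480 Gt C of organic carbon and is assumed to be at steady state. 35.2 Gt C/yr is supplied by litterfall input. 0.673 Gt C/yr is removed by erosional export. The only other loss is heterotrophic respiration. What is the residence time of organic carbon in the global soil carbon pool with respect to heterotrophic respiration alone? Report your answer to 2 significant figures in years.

At steady state ΣF_in = ΣF_out.
ΣF_in = 35.200 Gt C/yr.
Heterotrophic respiration flux = ΣF_in − (0.673) = 35.200 − 0.6730 = 34.53 Gt C/yr.
τ = M / F = 1480 / 34.53 = 42.87 yr.

43 yr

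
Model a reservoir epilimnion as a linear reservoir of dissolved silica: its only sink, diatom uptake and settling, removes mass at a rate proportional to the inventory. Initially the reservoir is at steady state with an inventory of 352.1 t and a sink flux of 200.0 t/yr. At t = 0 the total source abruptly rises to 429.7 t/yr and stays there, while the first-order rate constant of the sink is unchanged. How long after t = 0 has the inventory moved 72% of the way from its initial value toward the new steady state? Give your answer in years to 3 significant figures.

2.24 yr

τ = M₀/F₀ = 352.1/200.0 = 1.761 yr.
The remaining gap fraction is e^(−t/τ); 72% covered ⇒ e^(−t/τ) = 0.280.
t = −τ ln(0.280) = 1.761 × 1.273 = 2.241 yr.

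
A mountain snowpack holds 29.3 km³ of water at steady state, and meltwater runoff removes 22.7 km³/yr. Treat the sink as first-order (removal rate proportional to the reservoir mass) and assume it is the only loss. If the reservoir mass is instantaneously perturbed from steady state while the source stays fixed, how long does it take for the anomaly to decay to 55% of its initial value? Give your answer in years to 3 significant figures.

0.772 yr

For a linear reservoir the anomaly decays as exp(−t/τ) with τ = M/F = 29.3/22.7 = 1.291 yr.
exp(−t/τ) = 0.55 ⇒ t = −τ ln(0.55) = 1.291 × 0.5978 = 0.7717 yr.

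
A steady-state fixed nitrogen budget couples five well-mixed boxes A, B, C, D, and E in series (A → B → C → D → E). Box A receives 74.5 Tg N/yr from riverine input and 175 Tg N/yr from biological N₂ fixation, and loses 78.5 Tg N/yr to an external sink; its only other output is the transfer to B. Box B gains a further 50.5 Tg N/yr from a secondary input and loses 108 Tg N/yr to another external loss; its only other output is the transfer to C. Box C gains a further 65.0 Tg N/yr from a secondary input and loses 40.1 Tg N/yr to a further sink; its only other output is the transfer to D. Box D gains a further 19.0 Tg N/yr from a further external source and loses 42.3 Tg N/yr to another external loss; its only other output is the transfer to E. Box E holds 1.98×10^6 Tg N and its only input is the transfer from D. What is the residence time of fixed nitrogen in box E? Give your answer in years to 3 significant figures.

Box A: F(A→B) = (74.5 + 175) − 78.5 = 171.00 Tg N/yr.
Box B: F(B→C) = (171.00 + 50.5) − 108 = 113.50 Tg N/yr.
Box C: F(C→D) = (113.50 + 65.0) − 40.1 = 138.40 Tg N/yr.
Box D: F(D→E) = (138.40 + 19.0) − 42.3 = 115.10 Tg N/yr.
Box E throughput = its input = 115.10 Tg N/yr; τ = 1.98×10^6 / 115.10 = 17200 yr.

17200 yr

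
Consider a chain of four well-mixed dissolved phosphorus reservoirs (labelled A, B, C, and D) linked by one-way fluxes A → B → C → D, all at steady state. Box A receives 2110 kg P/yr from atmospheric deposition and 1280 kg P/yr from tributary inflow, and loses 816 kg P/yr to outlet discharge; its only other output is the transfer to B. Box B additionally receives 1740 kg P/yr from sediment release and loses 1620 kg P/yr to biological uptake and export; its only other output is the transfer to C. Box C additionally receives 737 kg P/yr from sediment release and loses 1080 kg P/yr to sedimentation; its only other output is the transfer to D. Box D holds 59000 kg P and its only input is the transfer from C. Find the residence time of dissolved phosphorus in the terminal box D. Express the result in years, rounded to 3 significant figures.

25.1 yr

Box A: F(A→B) = (2110 + 1280) − 816 = 2574.0 kg P/yr.
Box B: F(B→C) = (2574.0 + 1740) − 1620 = 2694.0 kg P/yr.
Box C: F(C→D) = (2694.0 + 737) − 1080 = 2351.0 kg P/yr.
Box D throughput = its input = 2351.0 kg P/yr; τ = 59000 / 2351.0 = 25.10 yr.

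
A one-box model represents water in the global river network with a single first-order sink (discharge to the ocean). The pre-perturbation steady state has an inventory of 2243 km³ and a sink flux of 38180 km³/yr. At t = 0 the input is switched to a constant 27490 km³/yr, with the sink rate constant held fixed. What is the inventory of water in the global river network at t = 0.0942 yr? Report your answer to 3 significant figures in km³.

1740 km³

Residence time τ = M₀/F₀ = 0.05875 yr. The eventual steady state is M_∞ = M₀·(F₁/F₀) = 2243 × 27490/38180 = 1615.0 km³.
The anomaly ΔM(t) = M(t) − M_∞ decays as ΔM₀·e^(−t/τ) with ΔM₀ = 2243 − 1615.0 = 628.0 km³.
At t = 0.0942 yr, e^(−t/τ) = e^(−1.603) = 0.2012, so ΔM = 126.4 km³ and M = 1615.0 + 126.4 = 1741.3 km³.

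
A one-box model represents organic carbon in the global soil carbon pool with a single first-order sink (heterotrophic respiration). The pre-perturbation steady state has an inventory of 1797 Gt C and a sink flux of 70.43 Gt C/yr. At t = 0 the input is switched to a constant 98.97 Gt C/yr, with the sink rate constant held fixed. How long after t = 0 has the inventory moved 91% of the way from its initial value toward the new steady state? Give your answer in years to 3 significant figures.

τ = M₀/F₀ = 1797/70.43 = 25.51 yr.
The remaining gap fraction is e^(−t/τ); 91% covered ⇒ e^(−t/τ) = 0.0900.
t = −τ ln(0.0900) = 25.51 × 2.408 = 61.44 yr.

61.4 yr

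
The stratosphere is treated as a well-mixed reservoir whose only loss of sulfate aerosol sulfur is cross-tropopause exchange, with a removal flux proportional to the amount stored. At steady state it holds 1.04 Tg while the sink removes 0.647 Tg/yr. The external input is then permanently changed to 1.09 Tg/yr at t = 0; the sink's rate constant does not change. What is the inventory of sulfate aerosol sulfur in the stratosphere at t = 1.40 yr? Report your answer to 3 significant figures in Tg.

The sink rate constant is k = F₀/M₀ = 0.647/1.04 = 0.6221 yr⁻¹.
Solving dM/dt = F₁ − kM with M(0) = M₀ gives M(t) = F₁/k + (M₀ − F₁/k)·e^(−kt).
F₁/k = 1.09/0.6221 = 1.7521 Tg; kt = 0.6221 × 1.40 = 0.8710, e^(−kt) = 0.4185.
M(1.40) = 1.7521 + (1.04 − 1.7521) × 0.4185 = 1.7521 − 0.2980 = 1.4540 Tg.

1.45 Tg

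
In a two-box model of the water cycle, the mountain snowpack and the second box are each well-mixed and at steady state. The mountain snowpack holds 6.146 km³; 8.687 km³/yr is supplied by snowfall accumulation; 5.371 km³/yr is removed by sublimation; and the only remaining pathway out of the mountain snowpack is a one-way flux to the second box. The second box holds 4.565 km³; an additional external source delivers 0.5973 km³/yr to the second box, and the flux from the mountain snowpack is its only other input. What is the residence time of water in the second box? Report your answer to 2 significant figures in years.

1.2 yr

Balance the mountain snowpack: ΣF_in = 8.6870 km³/yr.
Flux to the second box = ΣF_in − (5.371) = 3.3160 km³/yr.
Total input to the second box = 3.3160 + 0.5973 = 3.9133 km³/yr; at steady state this equals its total output.
τ = M / F = 4.565 / 3.9133 = 1.167 yr.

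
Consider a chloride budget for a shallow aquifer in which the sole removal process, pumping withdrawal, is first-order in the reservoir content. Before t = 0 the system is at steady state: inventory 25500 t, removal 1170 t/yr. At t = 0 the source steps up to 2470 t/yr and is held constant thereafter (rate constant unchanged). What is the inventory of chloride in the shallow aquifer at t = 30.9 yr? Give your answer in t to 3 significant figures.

τ = M₀/F₀ = 25500/1170 = 21.79 yr; rate constant k = 1/τ.
New steady state M_∞ = F₁/k = F₁·τ = 2470 × 21.79 = 53833 t.
M(t) = M_∞ + (M₀ − M_∞)·e^(−t/τ); t/τ = 30.9/21.79 = 1.418, so e^(−t/τ) = 0.2423.
M(t) = 53833 − 28330 × 0.2423 = 46969 t.

47000 t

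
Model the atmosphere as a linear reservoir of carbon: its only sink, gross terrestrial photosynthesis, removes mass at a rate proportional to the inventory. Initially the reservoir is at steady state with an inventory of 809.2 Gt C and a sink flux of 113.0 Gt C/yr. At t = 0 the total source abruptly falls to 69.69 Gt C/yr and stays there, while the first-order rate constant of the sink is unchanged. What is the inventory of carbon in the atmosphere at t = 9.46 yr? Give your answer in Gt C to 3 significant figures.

582 Gt C

The sink rate constant is k = F₀/M₀ = 113.0/809.2 = 0.1396 yr⁻¹.
Solving dM/dt = F₁ − kM with M(0) = M₀ gives M(t) = F₁/k + (M₀ − F₁/k)·e^(−kt).
F₁/k = 69.69/0.1396 = 499.05 Gt C; kt = 0.1396 × 9.46 = 1.321, e^(−kt) = 0.2669.
M(9.46) = 499.05 + (809.2 − 499.05) × 0.2669 = 499.05 + 82.77 = 581.82 Gt C.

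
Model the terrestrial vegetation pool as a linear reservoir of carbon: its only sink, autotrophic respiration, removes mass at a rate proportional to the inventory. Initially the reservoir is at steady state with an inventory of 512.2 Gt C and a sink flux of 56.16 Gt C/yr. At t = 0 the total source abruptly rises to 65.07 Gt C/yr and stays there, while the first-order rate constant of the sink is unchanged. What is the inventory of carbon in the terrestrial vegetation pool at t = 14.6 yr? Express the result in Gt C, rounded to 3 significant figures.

577 Gt C

The sink rate constant is k = F₀/M₀ = 56.16/512.2 = 0.1096 yr⁻¹.
Solving dM/dt = F₁ − kM with M(0) = M₀ gives M(t) = F₁/k + (M₀ − F₁/k)·e^(−kt).
F₁/k = 65.07/0.1096 = 593.46 Gt C; kt = 0.1096 × 14.6 = 1.601, e^(−kt) = 0.2017.
M(14.6) = 593.46 + (512.2 − 593.46) × 0.2017 = 593.46 − 16.39 = 577.07 Gt C.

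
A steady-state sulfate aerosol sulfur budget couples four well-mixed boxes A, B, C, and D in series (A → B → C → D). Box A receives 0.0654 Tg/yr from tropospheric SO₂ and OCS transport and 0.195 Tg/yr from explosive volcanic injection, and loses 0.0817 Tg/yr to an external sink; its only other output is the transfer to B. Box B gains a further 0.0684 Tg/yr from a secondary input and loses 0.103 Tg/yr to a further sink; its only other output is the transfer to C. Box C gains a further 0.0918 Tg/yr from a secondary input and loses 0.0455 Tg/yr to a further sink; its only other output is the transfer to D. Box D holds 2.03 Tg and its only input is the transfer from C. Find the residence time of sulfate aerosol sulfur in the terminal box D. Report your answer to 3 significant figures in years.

10.7 yr

Box A: F(A→B) = (0.0654 + 0.195) − 0.0817 = 0.17870 Tg/yr.
Box B: F(B→C) = (0.17870 + 0.0684) − 0.103 = 0.14410 Tg/yr.
Box C: F(C→D) = (0.14410 + 0.0918) − 0.0455 = 0.19040 Tg/yr.
Box D throughput = its input = 0.19040 Tg/yr; τ = 2.03 / 0.19040 = 10.66 yr.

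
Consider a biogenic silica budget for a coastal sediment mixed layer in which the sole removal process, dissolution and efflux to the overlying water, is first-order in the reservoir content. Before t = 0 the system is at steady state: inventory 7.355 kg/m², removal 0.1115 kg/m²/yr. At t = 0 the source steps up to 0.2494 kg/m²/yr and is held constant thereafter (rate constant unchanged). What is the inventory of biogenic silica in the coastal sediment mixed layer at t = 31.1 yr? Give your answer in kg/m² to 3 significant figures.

10.8 kg/m²

The sink rate constant is k = F₀/M₀ = 0.1115/7.355 = 0.01516 yr⁻¹.
Solving dM/dt = F₁ − kM with M(0) = M₀ gives M(t) = F₁/k + (M₀ − F₁/k)·e^(−kt).
F₁/k = 0.2494/0.01516 = 16.451 kg/m²; kt = 0.01516 × 31.1 = 0.4715, e^(−kt) = 0.6241.
M(31.1) = 16.451 + (7.355 − 16.451) × 0.6241 = 16.451 − 5.677 = 10.774 kg/m².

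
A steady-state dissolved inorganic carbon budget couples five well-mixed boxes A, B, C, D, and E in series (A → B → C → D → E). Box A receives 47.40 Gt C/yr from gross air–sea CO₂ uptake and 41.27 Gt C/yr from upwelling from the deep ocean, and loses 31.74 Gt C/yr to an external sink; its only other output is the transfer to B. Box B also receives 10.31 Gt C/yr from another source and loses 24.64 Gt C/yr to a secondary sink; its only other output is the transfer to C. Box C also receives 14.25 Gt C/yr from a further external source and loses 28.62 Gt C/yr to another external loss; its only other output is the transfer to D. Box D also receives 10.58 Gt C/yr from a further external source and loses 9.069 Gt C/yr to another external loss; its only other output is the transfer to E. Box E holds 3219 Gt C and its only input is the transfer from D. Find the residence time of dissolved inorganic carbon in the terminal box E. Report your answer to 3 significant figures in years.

Box A: F(A→B) = (47.40 + 41.27) − 31.74 = 56.930 Gt C/yr.
Box B: F(B→C) = (56.930 + 10.31) − 24.64 = 42.600 Gt C/yr.
Box C: F(C→D) = (42.600 + 14.25) − 28.62 = 28.230 Gt C/yr.
Box D: F(D→E) = (28.230 + 10.58) − 9.069 = 29.741 Gt C/yr.
Box E throughput = its input = 29.741 Gt C/yr; τ = 3219 / 29.741 = 108.2 yr.

108 yr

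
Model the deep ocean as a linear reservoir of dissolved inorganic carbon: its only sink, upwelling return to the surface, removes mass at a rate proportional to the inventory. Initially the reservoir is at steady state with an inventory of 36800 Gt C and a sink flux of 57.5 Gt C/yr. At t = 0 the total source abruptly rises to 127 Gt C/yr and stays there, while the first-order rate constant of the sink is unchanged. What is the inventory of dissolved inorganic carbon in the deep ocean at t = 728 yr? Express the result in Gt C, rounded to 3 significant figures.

67000 Gt C

The sink rate constant is k = F₀/M₀ = 57.5/36800 = 0.001563 yr⁻¹.
Solving dM/dt = F₁ − kM with M(0) = M₀ gives M(t) = F₁/k + (M₀ − F₁/k)·e^(−kt).
F₁/k = 127/0.001563 = 81280 Gt C; kt = 0.001563 × 728 = 1.137, e^(−kt) = 0.3206.
M(728) = 81280 + (36800 − 81280) × 0.3206 = 81280 − 14260 = 67019 Gt C.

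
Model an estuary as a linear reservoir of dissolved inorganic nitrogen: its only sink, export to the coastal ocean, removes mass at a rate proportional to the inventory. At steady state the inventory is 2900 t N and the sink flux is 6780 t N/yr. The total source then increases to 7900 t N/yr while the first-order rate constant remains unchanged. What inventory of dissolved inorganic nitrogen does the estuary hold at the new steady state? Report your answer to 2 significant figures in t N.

Rate constant k = F/M = 6780 / 2900 = 2.338 yr⁻¹.
At the new steady state, source = k·M_new ⇒ M_new = 7900 / 2.338 = 3379 t N.
(Equivalently M_new = M × F_new/F_old = 2900 × 7900/6780.)

3400 t N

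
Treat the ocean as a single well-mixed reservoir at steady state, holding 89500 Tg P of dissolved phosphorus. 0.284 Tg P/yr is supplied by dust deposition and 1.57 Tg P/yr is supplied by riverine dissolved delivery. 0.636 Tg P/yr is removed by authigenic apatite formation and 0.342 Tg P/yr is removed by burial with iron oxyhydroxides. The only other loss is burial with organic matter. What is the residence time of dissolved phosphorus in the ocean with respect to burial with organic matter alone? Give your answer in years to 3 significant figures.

At steady state ΣF_in = ΣF_out.
ΣF_in = 0.284 + 1.57 = 1.8540 Tg P/yr.
Burial with organic matter flux = ΣF_in − (0.636 + 0.342) = 1.8540 − 0.9780 = 0.8760 Tg P/yr.
τ = M / F = 89500 / 0.8760 = 102200 yr.

102000 yr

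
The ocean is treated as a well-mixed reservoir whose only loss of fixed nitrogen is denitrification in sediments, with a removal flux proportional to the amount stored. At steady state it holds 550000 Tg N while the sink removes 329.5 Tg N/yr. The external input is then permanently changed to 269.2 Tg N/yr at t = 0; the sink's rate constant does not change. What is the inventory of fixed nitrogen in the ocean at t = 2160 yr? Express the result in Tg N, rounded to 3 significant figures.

The sink rate constant is k = F₀/M₀ = 329.5/550000 = 0.0005991 yr⁻¹.
Solving dM/dt = F₁ − kM with M(0) = M₀ gives M(t) = F₁/k + (M₀ − F₁/k)·e^(−kt).
F₁/k = 269.2/0.0005991 = 449350 Tg N; kt = 0.0005991 × 2160 = 1.294, e^(−kt) = 0.2742.
M(2160) = 449350 + (550000 − 449350) × 0.2742 = 449350 + 27600 = 476940 Tg N.

477000 Tg N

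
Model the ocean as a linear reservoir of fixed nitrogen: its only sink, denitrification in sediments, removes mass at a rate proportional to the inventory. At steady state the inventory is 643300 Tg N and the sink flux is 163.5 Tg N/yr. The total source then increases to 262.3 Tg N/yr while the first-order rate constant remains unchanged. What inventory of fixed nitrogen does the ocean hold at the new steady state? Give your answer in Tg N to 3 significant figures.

1.03×10^6 Tg N

Rate constant k = F/M = 163.5 / 643300 = 0.0002542 yr⁻¹.
At the new steady state, source = k·M_new ⇒ M_new = 262.3 / 0.0002542 = 1.032×10^6 Tg N.
(Equivalently M_new = M × F_new/F_old = 643300 × 262.3/163.5.)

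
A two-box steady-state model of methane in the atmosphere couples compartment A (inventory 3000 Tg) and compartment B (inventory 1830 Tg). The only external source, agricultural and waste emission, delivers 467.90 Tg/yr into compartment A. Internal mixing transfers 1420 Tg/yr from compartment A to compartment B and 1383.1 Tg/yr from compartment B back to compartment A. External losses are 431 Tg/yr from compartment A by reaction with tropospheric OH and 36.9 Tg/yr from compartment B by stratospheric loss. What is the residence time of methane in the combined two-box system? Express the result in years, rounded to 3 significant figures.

For the system as a whole, the A↔B exchange is internal and contributes nothing to the throughput; only the external sinks remove mass.
M_total = 3000 + 1830 = 4830.0 Tg.
ΣF_external_out = 431 + 36.9 = 467.90 Tg/yr.
τ = M_total / ΣF_ext = 4830.0 / 467.90 = 10.32 yr.

10.3 yr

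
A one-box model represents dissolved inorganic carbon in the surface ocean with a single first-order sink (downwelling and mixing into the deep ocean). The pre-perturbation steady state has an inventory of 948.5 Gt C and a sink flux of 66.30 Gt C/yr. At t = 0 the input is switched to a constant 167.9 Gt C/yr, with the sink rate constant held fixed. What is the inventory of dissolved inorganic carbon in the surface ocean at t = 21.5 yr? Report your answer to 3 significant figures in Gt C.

The sink rate constant is k = F₀/M₀ = 66.30/948.5 = 0.06990 yr⁻¹.
Solving dM/dt = F₁ − kM with M(0) = M₀ gives M(t) = F₁/k + (M₀ − F₁/k)·e^(−kt).
F₁/k = 167.9/0.06990 = 2402.0 Gt C; kt = 0.06990 × 21.5 = 1.503, e^(−kt) = 0.2225.
M(21.5) = 2402.0 + (948.5 − 2402.0) × 0.2225 = 2402.0 − 323.4 = 2078.6 Gt C.

2080 Gt C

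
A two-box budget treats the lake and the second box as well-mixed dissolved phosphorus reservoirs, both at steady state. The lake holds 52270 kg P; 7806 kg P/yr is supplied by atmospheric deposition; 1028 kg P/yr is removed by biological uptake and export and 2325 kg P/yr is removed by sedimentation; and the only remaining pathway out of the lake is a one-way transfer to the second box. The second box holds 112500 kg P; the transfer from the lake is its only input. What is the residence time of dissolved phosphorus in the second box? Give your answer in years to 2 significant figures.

Balance the lake: ΣF_in = 7806.0 kg P/yr.
Transfer to the second box = ΣF_in − (1028 + 2325) = 4453.0 kg P/yr.
At steady state the output of the second box equals its input, 4453.0 kg P/yr.
τ = M / F = 112500 / 4453.0 = 25.26 yr.

25 yr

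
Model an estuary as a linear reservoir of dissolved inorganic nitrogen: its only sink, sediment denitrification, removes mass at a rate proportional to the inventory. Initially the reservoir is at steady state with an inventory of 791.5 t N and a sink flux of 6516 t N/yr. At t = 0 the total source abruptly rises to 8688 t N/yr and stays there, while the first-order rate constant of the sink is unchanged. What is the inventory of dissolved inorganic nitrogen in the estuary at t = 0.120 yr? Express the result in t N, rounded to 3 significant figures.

957 t N

The sink rate constant is k = F₀/M₀ = 6516/791.5 = 8.232 yr⁻¹.
Solving dM/dt = F₁ − kM with M(0) = M₀ gives M(t) = F₁/k + (M₀ − F₁/k)·e^(−kt).
F₁/k = 8688/8.232 = 1055.3 t N; kt = 8.232 × 0.120 = 0.9879, e^(−kt) = 0.3724.
M(0.120) = 1055.3 + (791.5 − 1055.3) × 0.3724 = 1055.3 − 98.24 = 957.09 t N.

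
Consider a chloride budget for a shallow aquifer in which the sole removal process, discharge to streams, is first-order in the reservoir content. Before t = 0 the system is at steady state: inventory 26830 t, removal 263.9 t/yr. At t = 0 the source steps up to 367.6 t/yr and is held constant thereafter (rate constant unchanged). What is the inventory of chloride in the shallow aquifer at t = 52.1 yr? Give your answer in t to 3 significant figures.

31100 t

The sink rate constant is k = F₀/M₀ = 263.9/26830 = 0.009836 yr⁻¹.
Solving dM/dt = F₁ − kM with M(0) = M₀ gives M(t) = F₁/k + (M₀ − F₁/k)·e^(−kt).
F₁/k = 367.6/0.009836 = 37373 t; kt = 0.009836 × 52.1 = 0.5125, e^(−kt) = 0.5990.
M(52.1) = 37373 + (26830 − 37373) × 0.5990 = 37373 − 6315 = 31057 t.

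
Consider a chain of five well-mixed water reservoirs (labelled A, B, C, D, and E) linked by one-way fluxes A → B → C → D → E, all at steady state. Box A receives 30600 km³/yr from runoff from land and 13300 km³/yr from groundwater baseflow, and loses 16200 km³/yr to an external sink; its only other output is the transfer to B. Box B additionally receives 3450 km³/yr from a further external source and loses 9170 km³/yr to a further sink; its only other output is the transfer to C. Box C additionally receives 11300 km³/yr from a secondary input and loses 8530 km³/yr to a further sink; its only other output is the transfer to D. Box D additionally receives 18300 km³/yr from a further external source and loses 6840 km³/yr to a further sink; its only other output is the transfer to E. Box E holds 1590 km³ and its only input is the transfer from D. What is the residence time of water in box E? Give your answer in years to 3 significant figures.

Box A: F(A→B) = (30600 + 13300) − 16200 = 27700 km³/yr.
Box B: F(B→C) = (27700 + 3450) − 9170 = 21980 km³/yr.
Box C: F(C→D) = (21980 + 11300) − 8530 = 24750 km³/yr.
Box D: F(D→E) = (24750 + 18300) − 6840 = 36210 km³/yr.
Box E throughput = its input = 36210 km³/yr; τ = 1590 / 36210 = 0.04391 yr.

0.0439 yr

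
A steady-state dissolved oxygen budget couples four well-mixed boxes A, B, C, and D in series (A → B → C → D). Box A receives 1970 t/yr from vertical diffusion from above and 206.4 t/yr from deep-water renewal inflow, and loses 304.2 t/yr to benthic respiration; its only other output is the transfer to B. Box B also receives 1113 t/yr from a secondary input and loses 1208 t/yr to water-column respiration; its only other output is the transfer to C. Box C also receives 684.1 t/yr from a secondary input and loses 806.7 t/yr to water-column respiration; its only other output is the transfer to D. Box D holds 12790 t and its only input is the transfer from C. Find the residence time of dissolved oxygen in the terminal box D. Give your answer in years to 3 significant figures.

Box A: F(A→B) = (1970 + 206.4) − 304.2 = 1872.2 t/yr.
Box B: F(B→C) = (1872.2 + 1113) − 1208 = 1777.2 t/yr.
Box C: F(C→D) = (1777.2 + 684.1) − 806.7 = 1654.6 t/yr.
Box D throughput = its input = 1654.6 t/yr; τ = 12790 / 1654.6 = 7.730 yr.

7.73 yr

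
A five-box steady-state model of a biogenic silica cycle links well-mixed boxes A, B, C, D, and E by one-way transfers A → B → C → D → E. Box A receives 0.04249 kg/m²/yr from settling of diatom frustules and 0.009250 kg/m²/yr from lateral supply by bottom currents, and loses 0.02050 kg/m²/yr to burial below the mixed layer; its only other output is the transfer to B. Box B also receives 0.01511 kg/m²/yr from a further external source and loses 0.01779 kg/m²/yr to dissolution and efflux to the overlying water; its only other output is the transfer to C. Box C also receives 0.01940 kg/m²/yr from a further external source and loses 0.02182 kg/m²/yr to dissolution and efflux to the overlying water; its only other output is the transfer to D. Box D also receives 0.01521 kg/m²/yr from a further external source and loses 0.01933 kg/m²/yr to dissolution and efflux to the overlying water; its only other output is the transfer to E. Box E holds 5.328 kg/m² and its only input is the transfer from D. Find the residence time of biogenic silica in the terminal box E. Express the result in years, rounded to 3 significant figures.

242 yr

Box A: F(A→B) = (0.04249 + 0.009250) − 0.02050 = 0.031240 kg/m²/yr.
Box B: F(B→C) = (0.031240 + 0.01511) − 0.01779 = 0.028560 kg/m²/yr.
Box C: F(C→D) = (0.028560 + 0.01940) − 0.02182 = 0.026140 kg/m²/yr.
Box D: F(D→E) = (0.026140 + 0.01521) − 0.01933 = 0.022020 kg/m²/yr.
Box E throughput = its input = 0.022020 kg/m²/yr; τ = 5.328 / 0.022020 = 242.0 yr.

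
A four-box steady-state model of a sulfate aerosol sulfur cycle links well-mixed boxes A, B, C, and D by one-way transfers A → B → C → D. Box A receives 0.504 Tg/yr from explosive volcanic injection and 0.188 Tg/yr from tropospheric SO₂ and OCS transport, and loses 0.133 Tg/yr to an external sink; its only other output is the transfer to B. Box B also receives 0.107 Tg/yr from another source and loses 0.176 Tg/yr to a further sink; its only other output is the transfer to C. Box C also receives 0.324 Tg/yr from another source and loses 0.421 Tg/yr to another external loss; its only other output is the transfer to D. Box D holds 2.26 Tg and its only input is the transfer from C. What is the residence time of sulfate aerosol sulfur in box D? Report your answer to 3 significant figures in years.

Box A: F(A→B) = (0.504 + 0.188) − 0.133 = 0.55900 Tg/yr.
Box B: F(B→C) = (0.55900 + 0.107) − 0.176 = 0.49000 Tg/yr.
Box C: F(C→D) = (0.49000 + 0.324) − 0.421 = 0.39300 Tg/yr.
Box D throughput = its input = 0.39300 Tg/yr; τ = 2.26 / 0.39300 = 5.751 yr.

5.75 yr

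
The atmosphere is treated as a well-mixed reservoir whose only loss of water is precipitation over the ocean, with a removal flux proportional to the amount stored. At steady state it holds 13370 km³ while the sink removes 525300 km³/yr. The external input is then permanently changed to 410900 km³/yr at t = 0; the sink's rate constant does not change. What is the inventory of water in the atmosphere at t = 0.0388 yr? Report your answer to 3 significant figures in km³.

11100 km³

Residence time τ = M₀/F₀ = 0.02545 yr. The eventual steady state is M_∞ = M₀·(F₁/F₀) = 13370 × 410900/525300 = 10458 km³.
The anomaly ΔM(t) = M(t) − M_∞ decays as ΔM₀·e^(−t/τ) with ΔM₀ = 13370 − 10458 = 2912 km³.
At t = 0.0388 yr, e^(−t/τ) = e^(−1.524) = 0.2177, so ΔM = 634.0 km³ and M = 10458 + 634.0 = 11092 km³.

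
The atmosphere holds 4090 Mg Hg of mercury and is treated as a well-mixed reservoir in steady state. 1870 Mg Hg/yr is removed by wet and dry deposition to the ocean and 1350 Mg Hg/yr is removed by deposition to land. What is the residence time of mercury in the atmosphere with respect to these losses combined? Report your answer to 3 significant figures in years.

1.27 yr

Total removal = 1870 + 1350 = 3220.0 Mg Hg/yr.
τ = M / ΣF_out = 4090 / 3220.0 = 1.270 yr.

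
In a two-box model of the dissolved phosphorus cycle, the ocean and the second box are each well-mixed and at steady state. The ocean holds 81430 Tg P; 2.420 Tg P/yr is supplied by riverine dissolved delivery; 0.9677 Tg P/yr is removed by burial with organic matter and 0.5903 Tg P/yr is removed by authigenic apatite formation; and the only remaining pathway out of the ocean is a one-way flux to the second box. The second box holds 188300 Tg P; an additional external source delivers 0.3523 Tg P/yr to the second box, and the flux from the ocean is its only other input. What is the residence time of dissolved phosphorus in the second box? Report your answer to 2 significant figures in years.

160000 yr

Balance the ocean: ΣF_in = 2.4200 Tg P/yr.
Flux to the second box = ΣF_in − (0.9677 + 0.5903) = 0.86200 Tg P/yr.
Total input to the second box = 0.86200 + 0.3523 = 1.2143 Tg P/yr; at steady state this equals its total output.
τ = M / F = 188300 / 1.2143 = 155100 yr.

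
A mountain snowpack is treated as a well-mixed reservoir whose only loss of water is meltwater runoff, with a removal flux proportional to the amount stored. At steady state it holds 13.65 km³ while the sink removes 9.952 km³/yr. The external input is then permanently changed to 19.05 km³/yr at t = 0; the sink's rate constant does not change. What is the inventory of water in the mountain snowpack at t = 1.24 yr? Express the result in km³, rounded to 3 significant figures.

Residence time τ = M₀/F₀ = 1.372 yr. The eventual steady state is M_∞ = M₀·(F₁/F₀) = 13.65 × 19.05/9.952 = 26.129 km³.
The anomaly ΔM(t) = M(t) − M_∞ decays as ΔM₀·e^(−t/τ) with ΔM₀ = 13.65 − 26.129 = −12.48 km³.
At t = 1.24 yr, e^(−t/τ) = e^(−0.9041) = 0.4049, so ΔM = −5.053 km³ and M = 26.129 − 5.053 = 21.076 km³.

21.1 km³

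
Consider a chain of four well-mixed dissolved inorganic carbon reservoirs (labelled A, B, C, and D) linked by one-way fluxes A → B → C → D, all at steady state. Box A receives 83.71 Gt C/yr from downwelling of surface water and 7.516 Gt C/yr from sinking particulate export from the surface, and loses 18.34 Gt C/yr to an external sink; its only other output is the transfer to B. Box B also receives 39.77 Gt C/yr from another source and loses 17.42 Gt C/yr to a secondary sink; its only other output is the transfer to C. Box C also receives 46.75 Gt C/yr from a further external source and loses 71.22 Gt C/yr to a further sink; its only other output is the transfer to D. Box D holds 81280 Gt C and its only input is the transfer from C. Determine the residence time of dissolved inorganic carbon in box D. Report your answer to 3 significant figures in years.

1150 yr

Box A: F(A→B) = (83.71 + 7.516) − 18.34 = 72.886 Gt C/yr.
Box B: F(B→C) = (72.886 + 39.77) − 17.42 = 95.236 Gt C/yr.
Box C: F(C→D) = (95.236 + 46.75) − 71.22 = 70.766 Gt C/yr.
Box D throughput = its input = 70.766 Gt C/yr; τ = 81280 / 70.766 = 1149 yr.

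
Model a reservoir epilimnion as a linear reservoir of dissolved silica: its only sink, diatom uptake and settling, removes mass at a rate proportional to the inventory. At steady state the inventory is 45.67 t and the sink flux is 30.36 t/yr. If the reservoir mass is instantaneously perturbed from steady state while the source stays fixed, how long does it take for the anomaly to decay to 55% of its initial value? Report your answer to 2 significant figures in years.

0.90 yr

For a linear reservoir the anomaly decays as exp(−t/τ) with τ = M/F = 45.67/30.36 = 1.504 yr.
exp(−t/τ) = 0.55 ⇒ t = −τ ln(0.55) = 1.504 × 0.5978 = 0.8993 yr.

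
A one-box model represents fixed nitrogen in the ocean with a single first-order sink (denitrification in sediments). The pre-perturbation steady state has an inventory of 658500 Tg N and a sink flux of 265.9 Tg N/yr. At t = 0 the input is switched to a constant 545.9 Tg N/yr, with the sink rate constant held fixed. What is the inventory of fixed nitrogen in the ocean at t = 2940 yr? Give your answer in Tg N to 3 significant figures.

τ = M₀/F₀ = 658500/265.9 = 2476 yr; rate constant k = 1/τ.
New steady state M_∞ = F₁/k = F₁·τ = 545.9 × 2476 = 1.3519×10^6 Tg N.
M(t) = M_∞ + (M₀ − M_∞)·e^(−t/τ); t/τ = 2940/2476 = 1.187, so e^(−t/τ) = 0.3051.
M(t) = 1.3519×10^6 − 693400 × 0.3051 = 1.1404×10^6 Tg N.

1.14×10^6 Tg N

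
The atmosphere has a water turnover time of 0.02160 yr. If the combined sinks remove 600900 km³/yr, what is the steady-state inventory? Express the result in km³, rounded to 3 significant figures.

13000 km³

τ = M/F ⇒ M = τ × F = 0.02160 × 600900 = 12980 km³.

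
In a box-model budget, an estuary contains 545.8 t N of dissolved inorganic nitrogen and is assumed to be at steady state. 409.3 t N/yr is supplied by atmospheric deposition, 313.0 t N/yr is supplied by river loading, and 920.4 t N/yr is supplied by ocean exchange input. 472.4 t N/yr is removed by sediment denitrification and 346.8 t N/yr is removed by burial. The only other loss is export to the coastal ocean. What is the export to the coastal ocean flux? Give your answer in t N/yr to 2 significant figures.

At steady state ΣF_in = ΣF_out.
ΣF_in = 409.3 + 313.0 + 920.4 = 1642.7 t N/yr.
Export to the coastal ocean flux = ΣF_in − (472.4 + 346.8) = 1642.7 − 819.2 = 823.5 t N/yr.

820 t N/yr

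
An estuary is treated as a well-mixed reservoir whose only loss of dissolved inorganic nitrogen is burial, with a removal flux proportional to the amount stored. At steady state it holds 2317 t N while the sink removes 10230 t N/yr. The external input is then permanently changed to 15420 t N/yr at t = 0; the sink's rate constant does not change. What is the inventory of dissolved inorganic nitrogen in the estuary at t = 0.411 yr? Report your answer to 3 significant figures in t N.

3300 t N

Residence time τ = M₀/F₀ = 0.2265 yr. The eventual steady state is M_∞ = M₀·(F₁/F₀) = 2317 × 15420/10230 = 3492.5 t N.
The anomaly ΔM(t) = M(t) − M_∞ decays as ΔM₀·e^(−t/τ) with ΔM₀ = 2317 − 3492.5 = −1175 t N.
At t = 0.411 yr, e^(−t/τ) = e^(−1.815) = 0.1629, so ΔM = −191.5 t N and M = 3492.5 − 191.5 = 3301.0 t N.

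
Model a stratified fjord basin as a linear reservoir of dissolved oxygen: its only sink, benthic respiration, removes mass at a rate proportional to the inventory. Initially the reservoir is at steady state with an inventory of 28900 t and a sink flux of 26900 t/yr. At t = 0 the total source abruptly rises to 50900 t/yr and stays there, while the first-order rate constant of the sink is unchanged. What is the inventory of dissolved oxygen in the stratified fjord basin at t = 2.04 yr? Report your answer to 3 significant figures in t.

50800 t

The sink rate constant is k = F₀/M₀ = 26900/28900 = 0.9308 yr⁻¹.
Solving dM/dt = F₁ − kM with M(0) = M₀ gives M(t) = F₁/k + (M₀ − F₁/k)·e^(−kt).
F₁/k = 50900/0.9308 = 54684 t; kt = 0.9308 × 2.04 = 1.899, e^(−kt) = 0.1497.
M(2.04) = 54684 + (28900 − 54684) × 0.1497 = 54684 − 3861 = 50823 t.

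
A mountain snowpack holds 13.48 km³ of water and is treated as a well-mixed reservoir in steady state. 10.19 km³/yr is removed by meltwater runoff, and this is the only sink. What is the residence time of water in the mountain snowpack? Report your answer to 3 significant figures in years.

τ = M / F = 13.48 / 10.19 = 1.323 yr.

1.32 yr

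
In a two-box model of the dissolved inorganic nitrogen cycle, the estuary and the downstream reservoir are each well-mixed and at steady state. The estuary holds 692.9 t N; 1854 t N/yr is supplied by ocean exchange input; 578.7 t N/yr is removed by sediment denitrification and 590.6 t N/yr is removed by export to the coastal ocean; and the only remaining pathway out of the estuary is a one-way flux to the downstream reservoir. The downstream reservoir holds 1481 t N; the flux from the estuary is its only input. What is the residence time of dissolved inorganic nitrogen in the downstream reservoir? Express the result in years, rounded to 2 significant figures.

Balance the estuary: ΣF_in = 1854.0 t N/yr.
Flux to the downstream reservoir = ΣF_in − (578.7 + 590.6) = 684.70 t N/yr.
At steady state the output of the downstream reservoir equals its input, 684.70 t N/yr.
τ = M / F = 1481 / 684.70 = 2.163 yr.

2.2 yr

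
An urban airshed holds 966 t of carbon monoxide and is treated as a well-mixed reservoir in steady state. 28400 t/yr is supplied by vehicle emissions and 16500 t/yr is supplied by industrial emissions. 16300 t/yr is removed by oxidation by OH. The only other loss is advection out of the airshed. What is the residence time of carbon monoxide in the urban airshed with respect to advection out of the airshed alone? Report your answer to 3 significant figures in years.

At steady state ΣF_in = ΣF_out.
ΣF_in = 28400 + 16500 = 44900 t/yr.
Advection out of the airshed flux = ΣF_in − (16300) = 44900 − 16300 = 28600 t/yr.
τ = M / F = 966 / 28600 = 0.03378 yr.

0.0338 yr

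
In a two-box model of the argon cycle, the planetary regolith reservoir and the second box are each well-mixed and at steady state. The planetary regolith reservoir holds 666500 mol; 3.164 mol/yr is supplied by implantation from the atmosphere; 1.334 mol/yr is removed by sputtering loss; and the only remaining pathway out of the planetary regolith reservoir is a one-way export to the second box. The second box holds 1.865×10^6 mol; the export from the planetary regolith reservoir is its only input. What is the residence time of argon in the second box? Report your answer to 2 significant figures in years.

Balance the planetary regolith reservoir: ΣF_in = 3.1640 mol/yr.
Export to the second box = ΣF_in − (1.334) = 1.8300 mol/yr.
At steady state the output of the second box equals its input, 1.8300 mol/yr.
τ = M / F = 1.865×10^6 / 1.8300 = 1.019×10^6 yr.

1.0×10^6 yr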